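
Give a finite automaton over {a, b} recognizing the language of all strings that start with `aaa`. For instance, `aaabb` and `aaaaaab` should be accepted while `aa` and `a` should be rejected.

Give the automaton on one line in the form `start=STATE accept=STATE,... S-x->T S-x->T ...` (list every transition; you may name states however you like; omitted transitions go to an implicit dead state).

start=S0 accept=S3 S0-a->S1 S0-b->S4 S1-a->S2 S1-b->S4 S2-a->S3 S2-b->S4 S3-a->S3 S3-b->S3 S4-a->S4 S4-b->S4

Check the first 3 symbols one by one: S0 through S2 record how many have matched `aaa` so far; any wrong symbol goes to the dead state S4. After all 3 match we enter the accepting sink S3.
With 5 states:
        a   b  
>  S0   S1  S4 
   S1   S2  S4 
   S2   S3  S4 
 * S3   S3  S3 
   S4   S4  S4 
(> = start, * = accepting)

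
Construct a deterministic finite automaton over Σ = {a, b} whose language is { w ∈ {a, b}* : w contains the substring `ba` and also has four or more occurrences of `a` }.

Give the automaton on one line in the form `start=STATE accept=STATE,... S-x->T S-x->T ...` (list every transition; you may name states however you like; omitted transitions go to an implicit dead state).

Handle the two conditions separately and then intersect. One (3 states) tracks whether and how much of `ba` has been seen; the other (6 states) tracks the count of `a`s, saturating at 5. Each combined state is a pair, one component from each; accept when both components accept. Equivalent product states are then merged.
9 states suffice.
        a   b  
>  s0   s1  s2 
   s1   s3  s4 
   s2   s4  s2 
   s3   s5  s6 
   s4   s6  s4 
   s5   s5  s7 
   s6   s7  s6 
   s7   s8  s7 
 * s8   s8  s8 
(> = start, * = accepting)

start=s0 accept=s8 s0-a->s1 s0-b->s2 s1-a->s3 s1-b->s4 s2-a->s4 s2-b->s2 s3-a->s5 s3-b->s6 s4-a->s6 s4-b->s4 s5-a->s5 s5-b->s7 s6-a->s7 s6-b->s6 s7-a->s8 s7-b->s7 s8-a->s8 s8-b->s8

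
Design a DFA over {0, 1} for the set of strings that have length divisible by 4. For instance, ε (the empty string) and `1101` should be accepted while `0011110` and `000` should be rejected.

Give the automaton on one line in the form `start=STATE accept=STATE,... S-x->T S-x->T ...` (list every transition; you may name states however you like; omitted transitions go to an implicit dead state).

start=q0 accept=q0 q0-0->q1 q0-1->q1 q1-0->q2 q1-1->q2 q2-0->q3 q2-1->q3 q3-0->q0 q3-1->q0

Only the length mod 4 matters, so use a 4-cycle: from any state, every input symbol moves to the next state, wrapping q3 back to q0. Mark q0 accepting.
A 4-state machine:
        0   1  
>* q0   q1  q1 
   q1   q2  q2 
   q2   q3  q3 
   q3   q0  q0 
(> = start, * = accepting)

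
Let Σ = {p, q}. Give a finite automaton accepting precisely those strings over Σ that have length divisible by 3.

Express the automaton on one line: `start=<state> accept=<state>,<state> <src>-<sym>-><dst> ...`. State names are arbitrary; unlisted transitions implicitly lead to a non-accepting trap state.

Count input length modulo 3: every symbol advances one step around the cycle A → B → C → A. Accept at A.
With 3 states:
       p  q 
>* A   B  B 
   B   C  C 
   C   A  A 
(> = start, * = accepting)

start=A accept=A A-p->B A-q->B B-p->C B-q->C C-p->A C-q->A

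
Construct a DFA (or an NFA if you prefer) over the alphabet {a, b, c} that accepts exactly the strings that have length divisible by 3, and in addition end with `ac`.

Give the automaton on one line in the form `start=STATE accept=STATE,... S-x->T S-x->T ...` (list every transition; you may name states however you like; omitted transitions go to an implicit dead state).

start=q0 accept=q4 q0-a->q1 q0-b->q1 q0-c->q1 q1-a->q2 q1-b->q3 q1-c->q3 q2-a->q0 q2-b->q0 q2-c->q4 q3-a->q0 q3-b->q0 q3-c->q0 q4-a->q1 q4-b->q1 q4-c->q1

Run two small machines in parallel and take their product. The first has 3 states tracking the input length modulo 3; the second has 3 states tracking how much of the suffix `ac` has currently been matched. A product state is a pair (one from each), accepting exactly when both do. Equivalent product states are then merged.
With 5 states:
        a   b   c  
>  q0   q1  q1  q1 
   q1   q2  q3  q3 
   q2   q0  q0  q4 
   q3   q0  q0  q0 
 * q4   q1  q1  q1 
(> = start, * = accepting)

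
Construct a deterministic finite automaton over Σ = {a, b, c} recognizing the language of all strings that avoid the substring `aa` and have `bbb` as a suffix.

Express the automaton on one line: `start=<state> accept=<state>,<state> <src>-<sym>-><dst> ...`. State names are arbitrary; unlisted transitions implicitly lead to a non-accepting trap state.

start=q0 accept=q5 q0-a->q1 q0-b->q2 q0-c->q0 q1-a->q3 q1-b->q2 q1-c->q0 q2-a->q1 q2-b->q4 q2-c->q0 q3-a->q3 q3-b->q3 q3-c->q3 q4-a->q1 q4-b->q5 q4-c->q0 q5-a->q1 q5-b->q5 q5-c->q0

Build one automaton per condition and run them in lockstep. One (3 states) tracks partial matches of the forbidden pattern `aa`; the other (4 states) tracks how much of the suffix `bbb` has currently been matched. Each combined state is a pair, one component from each; accept when both components accept. Minimizing collapses redundant product states.
A 6-state machine:
        a   b   c  
>  q0   q1  q2  q0 
   q1   q3  q2  q0 
   q2   q1  q4  q0 
   q3   q3  q3  q3 
   q4   q1  q5  q0 
 * q5   q1  q5  q0 
(> = start, * = accepting)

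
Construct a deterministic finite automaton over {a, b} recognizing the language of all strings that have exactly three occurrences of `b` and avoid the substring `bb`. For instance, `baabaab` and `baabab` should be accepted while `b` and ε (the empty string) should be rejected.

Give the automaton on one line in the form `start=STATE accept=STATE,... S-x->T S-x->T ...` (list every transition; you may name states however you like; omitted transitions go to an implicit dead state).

Handle the two conditions separately and then intersect. One (5 states) tracks the count of `b`s, saturating at 4; the other (3 states) tracks partial matches of the forbidden pattern `bb`. Each combined state is a pair, one component from each; accept when both components accept. After merging equivalent states the machine shrinks.
With 7 states:
        a   b  
>  s0   s0  s1 
   s1   s2  s3 
   s2   s2  s4 
   s3   s3  s3 
   s4   s5  s3 
   s5   s5  s6 
 * s6   s6  s3 
(> = start, * = accepting)

start=s0 accept=s6 s0-a->s0 s0-b->s1 s1-a->s2 s1-b->s3 s2-a->s2 s2-b->s4 s3-a->s3 s3-b->s3 s4-a->s5 s4-b->s3 s5-a->s5 s5-b->s6 s6-a->s6 s6-b->s3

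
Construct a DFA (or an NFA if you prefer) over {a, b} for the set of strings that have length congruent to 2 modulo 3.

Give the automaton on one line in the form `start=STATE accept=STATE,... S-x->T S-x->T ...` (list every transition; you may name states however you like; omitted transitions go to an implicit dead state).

start=S0 accept=S2 S0-a->S1 S0-b->S1 S1-a->S2 S1-b->S2 S2-a->S0 S2-b->S0

Count input length modulo 3: every symbol advances one step around the cycle S0 → S1 → S2 → S0. Accept at S2.
        a   b  
>  S0   S1  S1 
   S1   S2  S2 
 * S2   S0  S0 
(> = start, * = accepting)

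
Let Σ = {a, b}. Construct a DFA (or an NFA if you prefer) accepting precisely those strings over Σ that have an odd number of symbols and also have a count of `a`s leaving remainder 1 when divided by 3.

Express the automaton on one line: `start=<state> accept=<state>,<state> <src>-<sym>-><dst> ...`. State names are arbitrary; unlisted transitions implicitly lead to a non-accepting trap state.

start=q0 accept=q1 q0-a->q1 q0-b->q2 q1-a->q3 q1-b->q4 q2-a->q4 q2-b->q0 q3-a->q2 q3-b->q5 q4-a->q5 q4-b->q1 q5-a->q0 q5-b->q3

Build one automaton per condition and run them in lockstep. One (2 states) tracks the input length modulo 2; the other (3 states) tracks the count of `a`s modulo 3. Each combined state is a pair, one component from each; accept when both components accept.
A 6-state machine:
        a   b  
>  q0   q1  q2 
 * q1   q3  q4 
   q2   q4  q0 
   q3   q2  q5 
   q4   q5  q1 
   q5   q0  q3 
(> = start, * = accepting)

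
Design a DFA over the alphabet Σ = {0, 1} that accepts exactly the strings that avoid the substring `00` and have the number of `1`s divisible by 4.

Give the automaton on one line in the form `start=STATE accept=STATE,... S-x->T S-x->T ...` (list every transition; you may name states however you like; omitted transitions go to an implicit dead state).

Run two small machines in parallel and take their product. The first has 3 states tracking partial matches of the forbidden pattern `00`; the second has 4 states tracking the count of `1`s modulo 4. A product state is a pair (one from each), accepting exactly when both do.
With 12 states:
          0    1  
>* q0     q1   q2 
 * q1     q3   q2 
   q2     q4   q5 
   q3     q3   q6 
   q4     q6   q5 
   q5     q7   q8 
   q6     q6   q9 
   q7     q9   q8 
   q8    q10   q0 
   q9     q9  q11 
   q10   q11   q0 
   q11   q11   q3 
(> = start, * = accepting)

start=q0 accept=q0,q1 q0-0->q1 q0-1->q2 q1-0->q3 q1-1->q2 q2-0->q4 q2-1->q5 q3-0->q3 q3-1->q6 q4-0->q6 q4-1->q5 q5-0->q7 q5-1->q8 q6-0->q6 q6-1->q9 q7-0->q9 q7-1->q8 q8-0->q10 q8-1->q0 q9-0->q9 q9-1->q11 q10-0->q11 q10-1->q0 q11-0->q11 q11-1->q3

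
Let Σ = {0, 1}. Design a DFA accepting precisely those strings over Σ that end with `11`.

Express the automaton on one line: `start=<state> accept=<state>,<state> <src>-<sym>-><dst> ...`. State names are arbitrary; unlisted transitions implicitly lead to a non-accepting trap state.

Let each state record the length of the longest suffix of the input read so far that is also a prefix of `11`. q1 means the last symbol is `1`; q2 means the last 2 symbols are `11`. Accept only at q2, where the string currently ends in `11`.
        0   1  
>  q0   q0  q1 
   q1   q0  q2 
 * q2   q0  q2 
(> = start, * = accepting)

start=q0 accept=q2 q0-0->q0 q0-1->q1 q1-0->q0 q1-1->q2 q2-0->q0 q2-1->q2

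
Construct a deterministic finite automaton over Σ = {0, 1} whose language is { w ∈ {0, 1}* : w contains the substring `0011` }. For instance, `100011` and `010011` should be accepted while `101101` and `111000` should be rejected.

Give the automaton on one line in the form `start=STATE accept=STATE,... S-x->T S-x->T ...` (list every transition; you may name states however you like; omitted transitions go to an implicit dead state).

start=q0 accept=q4 q0-0->q1 q0-1->q0 q1-0->q2 q1-1->q0 q2-0->q2 q2-1->q3 q3-0->q1 q3-1->q4 q4-0->q4 q4-1->q4

States q0..q3 record the length of the longest prefix of `0011` that matches the current input suffix. Reaching q4 means `0011` has been seen, and we stay there forever. Accept from q4.
        0   1  
>  q0   q1  q0 
   q1   q2  q0 
   q2   q2  q3 
   q3   q1  q4 
 * q4   q4  q4 
(> = start, * = accepting)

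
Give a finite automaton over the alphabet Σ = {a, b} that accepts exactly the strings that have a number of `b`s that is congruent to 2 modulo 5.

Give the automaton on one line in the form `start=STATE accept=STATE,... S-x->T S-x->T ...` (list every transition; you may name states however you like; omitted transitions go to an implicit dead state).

The only thing that matters is how many `b`s have appeared, reduced mod 5. Use one state per residue: q0 for 0, …, q4 for 4. Reading `b` moves to the next residue; anything else stays put. q2 is accepting.
5 states suffice.
        a   b  
>  q0   q0  q1 
   q1   q1  q2 
 * q2   q2  q3 
   q3   q3  q4 
   q4   q4  q0 
(> = start, * = accepting)

start=q0 accept=q2 q0-a->q0 q0-b->q1 q1-a->q1 q1-b->q2 q2-a->q2 q2-b->q3 q3-a->q3 q3-b->q4 q4-a->q4 q4-b->q0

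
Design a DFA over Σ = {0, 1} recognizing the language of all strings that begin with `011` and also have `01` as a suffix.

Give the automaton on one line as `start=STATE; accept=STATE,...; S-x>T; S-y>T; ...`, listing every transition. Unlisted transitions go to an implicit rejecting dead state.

Build one automaton per condition and run them in lockstep. The first has 5 states tracking whether the input so far still matches the prefix `011`; the second has 3 states tracking how much of the suffix `01` has currently been matched. A product state is a pair (one from each), accepting exactly when both do. Minimizing collapses redundant product states.
With 7 states:
        0   1  
>  s0   s1  s2 
   s1   s2  s3 
   s2   s2  s2 
   s3   s2  s4 
   s4   s5  s4 
   s5   s5  s6 
 * s6   s5  s4 
(> = start, * = accepting)

start=s0; accept=s6; s0-0>s1; s0-1>s2; s1-0>s2; s1-1>s3; s2-0>s2; s2-1>s2; s3-0>s2; s3-1>s4; s4-0>s5; s4-1>s4; s5-0>s5; s5-1>s6; s6-0>s5; s6-1>s4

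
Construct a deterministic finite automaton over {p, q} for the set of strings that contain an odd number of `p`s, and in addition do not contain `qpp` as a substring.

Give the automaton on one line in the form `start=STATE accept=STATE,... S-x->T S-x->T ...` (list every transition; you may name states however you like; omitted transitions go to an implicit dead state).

start=A accept=B,D,E A-p->B A-q->C B-p->A B-q->D C-p->E C-q->C D-p->F D-q->D E-p->G E-q->D F-p->H F-q->C G-p->H G-q->G H-p->G H-q->H

Run two small machines in parallel and take their product. The first has 2 states tracking the count of `p`s modulo 2; the second has 4 states tracking partial matches of the forbidden pattern `qpp`. A product state is a pair (one from each), accepting exactly when both do.
8 states suffice.
       p  q 
>  A   B  C 
 * B   A  D 
   C   E  C 
 * D   F  D 
 * E   G  D 
   F   H  C 
   G   H  G 
   H   G  H 
(> = start, * = accepting)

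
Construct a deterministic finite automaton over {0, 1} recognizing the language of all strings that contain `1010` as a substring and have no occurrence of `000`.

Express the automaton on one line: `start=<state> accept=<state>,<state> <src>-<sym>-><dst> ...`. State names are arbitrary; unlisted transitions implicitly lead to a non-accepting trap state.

Handle the two conditions separately and then intersect. One (5 states) tracks whether and how much of `1010` has been seen; the other (4 states) tracks partial matches of the forbidden pattern `000`. Each combined state is a pair, one component from each; accept when both components accept.
          0    1  
>  S0     S1   S2 
   S1     S3   S2 
   S2     S4   S2 
   S3     S5   S2 
   S4     S3   S6 
   S5     S5   S7 
   S6     S8   S2 
   S7     S9   S7 
 * S8    S10  S11 
   S9     S5  S12 
 * S10   S13  S11 
 * S11    S8  S11 
   S12   S13   S7 
   S13   S13  S13 
(> = start, * = accepting)

start=S0 accept=S8,S10,S11 S0-0->S1 S0-1->S2 S1-0->S3 S1-1->S2 S2-0->S4 S2-1->S2 S3-0->S5 S3-1->S2 S4-0->S3 S4-1->S6 S5-0->S5 S5-1->S7 S6-0->S8 S6-1->S2 S7-0->S9 S7-1->S7 S8-0->S10 S8-1->S11 S9-0->S5 S9-1->S12 S10-0->S13 S10-1->S11 S11-0->S8 S11-1->S11 S12-0->S13 S12-1->S7 S13-0->S13 S13-1->S13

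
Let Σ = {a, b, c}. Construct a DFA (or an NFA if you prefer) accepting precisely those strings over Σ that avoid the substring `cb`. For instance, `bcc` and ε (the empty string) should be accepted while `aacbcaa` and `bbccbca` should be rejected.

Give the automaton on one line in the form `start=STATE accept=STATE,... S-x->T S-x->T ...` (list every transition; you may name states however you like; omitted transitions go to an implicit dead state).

This is the complement of 'contains `cb`'. Use the same substring-matching states — s0 through s2 holding how much of `cb` has just been matched — but flip the accepting set: everything except the trap s2 accepts.
3 states suffice.
        a   b   c  
>* s0   s0  s0  s1 
 * s1   s0  s2  s1 
   s2   s2  s2  s2 
(> = start, * = accepting)

start=s0 accept=s0,s1 s0-a->s0 s0-b->s0 s0-c->s1 s1-a->s0 s1-b->s2 s1-c->s1 s2-a->s2 s2-b->s2 s2-c->s2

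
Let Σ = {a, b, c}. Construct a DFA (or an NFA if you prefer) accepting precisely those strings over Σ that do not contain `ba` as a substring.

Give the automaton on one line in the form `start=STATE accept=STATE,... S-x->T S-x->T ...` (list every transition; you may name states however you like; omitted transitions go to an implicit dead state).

Track partial matches of the forbidden pattern `ba`. State S2 is a dead state reached once `ba` has occurred; every other state accepts. S0 means no part of `ba` is currently matched.
        a   b   c  
>* S0   S0  S1  S0 
 * S1   S2  S1  S0 
   S2   S2  S2  S2 
(> = start, * = accepting)

start=S0 accept=S0,S1 S0-a->S0 S0-b->S1 S0-c->S0 S1-a->S2 S1-b->S1 S1-c->S0 S2-a->S2 S2-b->S2 S2-c->S2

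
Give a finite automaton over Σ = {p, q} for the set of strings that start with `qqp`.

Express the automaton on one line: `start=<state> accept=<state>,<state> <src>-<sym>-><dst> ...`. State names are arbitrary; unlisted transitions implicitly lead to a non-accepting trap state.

Walk along `qqp` while the input agrees: from S0 take `q` to S1, and so on. Any deviation drops to the rejecting sink S4. Once S3 is reached the prefix is confirmed and every continuation is accepted.
        p   q  
>  S0   S4  S1 
   S1   S4  S2 
   S2   S3  S4 
 * S3   S3  S3 
   S4   S4  S4 
(> = start, * = accepting)

start=S0 accept=S3 S0-p->S4 S0-q->S1 S1-p->S4 S1-q->S2 S2-p->S3 S2-q->S4 S3-p->S3 S3-q->S3 S4-p->S4 S4-q->S4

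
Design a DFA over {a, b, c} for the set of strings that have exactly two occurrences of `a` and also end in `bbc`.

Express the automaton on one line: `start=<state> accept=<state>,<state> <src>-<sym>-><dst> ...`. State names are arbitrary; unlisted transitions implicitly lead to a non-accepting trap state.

Handle the two conditions separately and then intersect. The first has 4 states tracking the count of `a`s, saturating at 3; the second has 4 states tracking how much of the suffix `bbc` has currently been matched. A product state is a pair (one from each), accepting exactly when both do.
          a    b    c  
>  S0     S1   S2   S0 
   S1     S3   S4   S1 
   S2     S1   S5   S0 
   S3     S6   S7   S3 
   S4     S3   S8   S1 
   S5     S1   S5   S9 
   S6     S6  S10   S6 
   S7     S6  S11   S3 
   S8     S3   S8  S12 
   S9     S1   S2   S0 
   S10    S6  S13   S6 
   S11    S6  S11  S14 
   S12    S3   S4   S1 
   S13    S6  S13  S15 
 * S14    S6   S7   S3 
   S15    S6  S10   S6 
(> = start, * = accepting)

start=S0 accept=S14 S0-a->S1 S0-b->S2 S0-c->S0 S1-a->S3 S1-b->S4 S1-c->S1 S2-a->S1 S2-b->S5 S2-c->S0 S3-a->S6 S3-b->S7 S3-c->S3 S4-a->S3 S4-b->S8 S4-c->S1 S5-a->S1 S5-b->S5 S5-c->S9 S6-a->S6 S6-b->S10 S6-c->S6 S7-a->S6 S7-b->S11 S7-c->S3 S8-a->S3 S8-b->S8 S8-c->S12 S9-a->S1 S9-b->S2 S9-c->S0 S10-a->S6 S10-b->S13 S10-c->S6 S11-a->S6 S11-b->S11 S11-c->S14 S12-a->S3 S12-b->S4 S12-c->S1 S13-a->S6 S13-b->S13 S13-c->S15 S14-a->S6 S14-b->S7 S14-c->S3 S15-a->S6 S15-b->S10 S15-c->S6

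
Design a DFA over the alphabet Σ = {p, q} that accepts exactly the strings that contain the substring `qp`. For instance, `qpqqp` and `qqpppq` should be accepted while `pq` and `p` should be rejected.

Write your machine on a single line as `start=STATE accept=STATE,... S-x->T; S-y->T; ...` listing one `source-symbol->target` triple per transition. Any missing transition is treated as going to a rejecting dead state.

start=S0; accept=S2; S0-p->S0; S0-q->S1; S1-p->S2; S1-q->S1; S2-p->S2; S2-q->S2

Track how much of `qp` has been matched so far: state S0 is no progress, S2 is the absorbing accept state reached once `qp` has occurred. Intermediate states record partial matches; on a mismatch, fall back to the longest reusable overlap.
With 3 states:
        p   q  
>  S0   S0  S1 
   S1   S2  S1 
 * S2   S2  S2 
(> = start, * = accepting)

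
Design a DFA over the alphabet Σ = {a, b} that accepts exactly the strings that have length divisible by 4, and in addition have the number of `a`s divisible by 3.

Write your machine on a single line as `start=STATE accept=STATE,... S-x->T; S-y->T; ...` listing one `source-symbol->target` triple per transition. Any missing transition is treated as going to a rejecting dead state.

Build one automaton per condition and run them in lockstep. One (4 states) tracks the input length modulo 4; the other (3 states) tracks the count of `a`s modulo 3. Each combined state is a pair, one component from each; accept when both components accept.
A 12-state machine:
          a    b  
>* q0     q1   q2 
   q1     q3   q4 
   q2     q4   q5 
   q3     q6   q7 
   q4     q7   q8 
   q5     q8   q6 
   q6     q9   q0 
   q7     q0  q10 
   q8    q10   q9 
   q9    q11   q1 
   q10    q2  q11 
   q11    q5   q3 
(> = start, * = accepting)

start=q0; accept=q0; q0-a->q1; q0-b->q2; q1-a->q3; q1-b->q4; q2-a->q4; q2-b->q5; q3-a->q6; q3-b->q7; q4-a->q7; q4-b->q8; q5-a->q8; q5-b->q6; q6-a->q9; q6-b->q0; q7-a->q0; q7-b->q10; q8-a->q10; q8-b->q9; q9-a->q11; q9-b->q1; q10-a->q2; q10-b->q11; q11-a->q5; q11-b->q3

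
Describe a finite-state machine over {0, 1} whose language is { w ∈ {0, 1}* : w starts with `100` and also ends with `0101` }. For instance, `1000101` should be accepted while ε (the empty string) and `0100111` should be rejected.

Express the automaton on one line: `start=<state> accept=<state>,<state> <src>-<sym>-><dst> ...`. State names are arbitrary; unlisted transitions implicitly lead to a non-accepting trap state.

Run two small machines in parallel and take their product. One (5 states) tracks whether the input so far still matches the prefix `100`; the other (5 states) tracks how much of the suffix `0101` has currently been matched. Each combined state is a pair, one component from each; accept when both components accept.
With 13 states:
          0    1  
>  q0     q1   q2 
   q1     q1   q3 
   q2     q4   q5 
   q3     q6   q5 
   q4     q7   q3 
   q5     q1   q5 
   q6     q1   q8 
   q7     q7   q9 
   q8     q6   q5 
   q9    q10  q11 
   q10    q7  q12 
   q11    q7  q11 
 * q12   q10  q11 
(> = start, * = accepting)

start=q0 accept=q12 q0-0->q1 q0-1->q2 q1-0->q1 q1-1->q3 q2-0->q4 q2-1->q5 q3-0->q6 q3-1->q5 q4-0->q7 q4-1->q3 q5-0->q1 q5-1->q5 q6-0->q1 q6-1->q8 q7-0->q7 q7-1->q9 q8-0->q6 q8-1->q5 q9-0->q10 q9-1->q11 q10-0->q7 q10-1->q12 q11-0->q7 q11-1->q11 q12-0->q10 q12-1->q11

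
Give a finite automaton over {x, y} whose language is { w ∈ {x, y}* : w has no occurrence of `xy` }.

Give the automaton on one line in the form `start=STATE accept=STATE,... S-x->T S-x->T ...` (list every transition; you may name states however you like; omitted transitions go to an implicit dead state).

Track partial matches of the forbidden pattern `xy`. State s2 is a dead state reached once `xy` has occurred; every other state accepts. s0 means no part of `xy` is currently matched.
3 states suffice.
        x   y  
>* s0   s1  s0 
 * s1   s1  s2 
   s2   s2  s2 
(> = start, * = accepting)

start=s0 accept=s0,s1 s0-x->s1 s0-y->s0 s1-x->s1 s1-y->s2 s2-x->s2 s2-y->s2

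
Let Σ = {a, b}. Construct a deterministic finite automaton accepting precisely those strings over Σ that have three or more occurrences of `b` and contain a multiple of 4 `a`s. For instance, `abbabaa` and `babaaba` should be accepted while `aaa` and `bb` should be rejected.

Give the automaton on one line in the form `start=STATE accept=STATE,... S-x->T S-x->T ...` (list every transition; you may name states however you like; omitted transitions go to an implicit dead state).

Build one automaton per condition and run them in lockstep. The first has 5 states tracking the count of `b`s, saturating at 4; the second has 4 states tracking the count of `a`s modulo 4. A product state is a pair (one from each), accepting exactly when both do.
20 states suffice.
          a    b  
>  s0     s1   s2 
   s1     s3   s4 
   s2     s4   s5 
   s3     s6   s7 
   s4     s7   s8 
   s5     s8   s9 
   s6     s0  s10 
   s7    s10  s11 
   s8    s11  s12 
 * s9    s12  s13 
   s10    s2  s14 
   s11   s14  s15 
   s12   s15  s16 
 * s13   s16  s13 
   s14    s5  s17 
   s15   s17  s18 
   s16   s18  s16 
   s17    s9  s19 
   s18   s19  s18 
   s19   s13  s19 
(> = start, * = accepting)

start=s0 accept=s9,s13 s0-a->s1 s0-b->s2 s1-a->s3 s1-b->s4 s2-a->s4 s2-b->s5 s3-a->s6 s3-b->s7 s4-a->s7 s4-b->s8 s5-a->s8 s5-b->s9 s6-a->s0 s6-b->s10 s7-a->s10 s7-b->s11 s8-a->s11 s8-b->s12 s9-a->s12 s9-b->s13 s10-a->s2 s10-b->s14 s11-a->s14 s11-b->s15 s12-a->s15 s12-b->s16 s13-a->s16 s13-b->s13 s14-a->s5 s14-b->s17 s15-a->s17 s15-b->s18 s16-a->s18 s16-b->s16 s17-a->s9 s17-b->s19 s18-a->s19 s18-b->s18 s19-a->s13 s19-b->s19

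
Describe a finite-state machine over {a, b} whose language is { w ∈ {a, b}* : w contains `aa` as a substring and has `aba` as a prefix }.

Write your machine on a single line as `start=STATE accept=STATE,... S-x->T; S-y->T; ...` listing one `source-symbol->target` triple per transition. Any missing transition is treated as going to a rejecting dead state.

Build one automaton per condition and run them in lockstep. The first has 3 states tracking whether and how much of `aa` has been seen; the second has 5 states tracking whether the input so far still matches the prefix `aba`. A product state is a pair (one from each), accepting exactly when both do.
A 9-state machine:
        a   b  
>  q0   q1  q2 
   q1   q3  q4 
   q2   q5  q2 
   q3   q3  q3 
   q4   q6  q2 
   q5   q3  q2 
   q6   q7  q8 
 * q7   q7  q7 
   q8   q6  q8 
(> = start, * = accepting)

start=q0; accept=q7; q0-a->q1; q0-b->q2; q1-a->q3; q1-b->q4; q2-a->q5; q2-b->q2; q3-a->q3; q3-b->q3; q4-a->q6; q4-b->q2; q5-a->q3; q5-b->q2; q6-a->q7; q6-b->q8; q7-a->q7; q7-b->q7; q8-a->q6; q8-b->q8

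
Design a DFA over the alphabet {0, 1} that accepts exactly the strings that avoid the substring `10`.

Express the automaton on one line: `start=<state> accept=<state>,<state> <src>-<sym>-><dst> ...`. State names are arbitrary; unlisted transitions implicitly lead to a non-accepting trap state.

Track partial matches of the forbidden pattern `10`. State q2 is a dead state reached once `10` has occurred; every other state accepts. q0 means no part of `10` is currently matched.
With 3 states:
        0   1  
>* q0   q0  q1 
 * q1   q2  q1 
   q2   q2  q2 
(> = start, * = accepting)

start=q0 accept=q0,q1 q0-0->q0 q0-1->q1 q1-0->q2 q1-1->q1 q2-0->q2 q2-1->q2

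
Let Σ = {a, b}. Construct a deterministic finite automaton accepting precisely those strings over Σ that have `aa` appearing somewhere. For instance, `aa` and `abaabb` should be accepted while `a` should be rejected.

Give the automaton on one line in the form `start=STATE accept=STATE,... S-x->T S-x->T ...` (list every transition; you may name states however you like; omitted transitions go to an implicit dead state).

start=q0 accept=q2 q0-a->q1 q0-b->q0 q1-a->q2 q1-b->q0 q2-a->q2 q2-b->q2

Track how much of `aa` has been matched so far: state q0 is no progress, q2 is the absorbing accept state reached once `aa` has occurred. Intermediate states record partial matches; on a mismatch, fall back to the longest reusable overlap.
A 3-state machine:
        a   b  
>  q0   q1  q0 
   q1   q2  q0 
 * q2   q2  q2 
(> = start, * = accepting)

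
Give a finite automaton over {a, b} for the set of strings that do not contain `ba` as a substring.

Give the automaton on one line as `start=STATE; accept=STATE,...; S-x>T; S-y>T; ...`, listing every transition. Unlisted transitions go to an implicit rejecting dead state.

start=s0; accept=s0,s1; s0-a>s0; s0-b>s1; s1-a>s2; s1-b>s1; s2-a>s2; s2-b>s2

Track partial matches of the forbidden pattern `ba`. State s2 is a dead state reached once `ba` has occurred; every other state accepts. s0 means no part of `ba` is currently matched.
With 3 states:
        a   b  
>* s0   s0  s1 
 * s1   s2  s1 
   s2   s2  s2 
(> = start, * = accepting)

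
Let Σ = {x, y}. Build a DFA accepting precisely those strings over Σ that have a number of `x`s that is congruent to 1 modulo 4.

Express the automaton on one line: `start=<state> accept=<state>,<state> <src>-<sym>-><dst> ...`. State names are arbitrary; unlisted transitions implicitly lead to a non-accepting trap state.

start=s0 accept=s1 s0-x->s1 s0-y->s0 s1-x->s2 s1-y->s1 s2-x->s3 s2-y->s2 s3-x->s0 s3-y->s3

The only thing that matters is how many `x`s have appeared, reduced mod 4. Use one state per residue: s0 for 0, …, s3 for 3. Reading `x` moves to the next residue; anything else stays put. s1 is accepting.
With 4 states:
        x   y  
>  s0   s1  s0 
 * s1   s2  s1 
   s2   s3  s2 
   s3   s0  s3 
(> = start, * = accepting)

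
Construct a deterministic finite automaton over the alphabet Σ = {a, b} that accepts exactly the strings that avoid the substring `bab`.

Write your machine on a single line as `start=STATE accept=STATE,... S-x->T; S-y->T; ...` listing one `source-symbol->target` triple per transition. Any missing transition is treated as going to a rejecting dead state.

start=s0; accept=s0,s1,s2; s0-a->s0; s0-b->s1; s1-a->s2; s1-b->s1; s2-a->s0; s2-b->s3; s3-a->s3; s3-b->s3

This is the complement of 'contains `bab`'. Use the same substring-matching states — s0 through s3 holding how much of `bab` has just been matched — but flip the accepting set: everything except the trap s3 accepts.
        a   b  
>* s0   s0  s1 
 * s1   s2  s1 
 * s2   s0  s3 
   s3   s3  s3 
(> = start, * = accepting)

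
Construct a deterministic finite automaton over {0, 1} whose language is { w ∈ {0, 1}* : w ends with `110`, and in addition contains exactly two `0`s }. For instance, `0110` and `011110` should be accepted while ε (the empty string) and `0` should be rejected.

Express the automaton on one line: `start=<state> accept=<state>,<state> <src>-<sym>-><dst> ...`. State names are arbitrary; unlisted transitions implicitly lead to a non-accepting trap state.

Handle the two conditions separately and then intersect. One (4 states) tracks how much of the suffix `110` has currently been matched; the other (4 states) tracks the count of `0`s, saturating at 3. Each combined state is a pair, one component from each; accept when both components accept.
With 15 states:
       0  1 
>  A   B  C 
   B   D  E 
   C   B  F 
   D   G  H 
   E   D  I 
   F   J  F 
   G   G  K 
   H   G  L 
   I   M  I 
   J   D  E 
   K   G  N 
   L   O  L 
 * M   G  H 
   N   O  N 
   O   G  K 
(> = start, * = accepting)

start=A accept=M A-0->B A-1->C B-0->D B-1->E C-0->B C-1->F D-0->G D-1->H E-0->D E-1->I F-0->J F-1->F G-0->G G-1->K H-0->G H-1->L I-0->M I-1->I J-0->D J-1->E K-0->G K-1->N L-0->O L-1->L M-0->G M-1->H N-0->O N-1->N O-0->G O-1->K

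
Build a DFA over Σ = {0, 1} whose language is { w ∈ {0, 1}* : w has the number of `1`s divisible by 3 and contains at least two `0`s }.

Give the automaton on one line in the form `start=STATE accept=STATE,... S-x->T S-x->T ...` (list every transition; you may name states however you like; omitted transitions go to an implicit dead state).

Run two small machines in parallel and take their product. The first has 3 states tracking the count of `1`s modulo 3; the second has 4 states tracking the count of `0`s, saturating at 3. A product state is a pair (one from each), accepting exactly when both do.
With 12 states:
          0    1  
>  q0     q1   q2 
   q1     q3   q4 
   q2     q4   q5 
 * q3     q6   q7 
   q4     q7   q8 
   q5     q8   q0 
 * q6     q6   q9 
   q7     q9  q10 
   q8    q10   q1 
   q9     q9  q11 
   q10   q11   q3 
   q11   q11   q6 
(> = start, * = accepting)

start=q0 accept=q3,q6 q0-0->q1 q0-1->q2 q1-0->q3 q1-1->q4 q2-0->q4 q2-1->q5 q3-0->q6 q3-1->q7 q4-0->q7 q4-1->q8 q5-0->q8 q5-1->q0 q6-0->q6 q6-1->q9 q7-0->q9 q7-1->q10 q8-0->q10 q8-1->q1 q9-0->q9 q9-1->q11 q10-0->q11 q10-1->q3 q11-0->q11 q11-1->q6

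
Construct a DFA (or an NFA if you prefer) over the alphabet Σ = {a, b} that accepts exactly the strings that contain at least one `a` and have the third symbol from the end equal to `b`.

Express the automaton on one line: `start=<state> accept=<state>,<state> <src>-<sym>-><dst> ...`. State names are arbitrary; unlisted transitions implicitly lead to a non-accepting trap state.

Handle the two conditions separately and then intersect. The first has 3 states tracking the count of `a`s, saturating at 2; the second has 15 states tracking the last 3 symbols read. A product state is a pair (one from each), accepting exactly when both do. Equivalent product states are then merged.
          a    b  
>  s0     s1   s2 
   s1     s1   s3 
   s2     s4   s5 
   s3     s4   s6 
   s4     s7   s8 
   s5     s9   s5 
   s6     s9  s10 
 * s7     s1   s3 
 * s8     s4   s6 
 * s9     s7   s8 
 * s10    s9  s10 
(> = start, * = accepting)

start=s0 accept=s7,s8,s9,s10 s0-a->s1 s0-b->s2 s1-a->s1 s1-b->s3 s2-a->s4 s2-b->s5 s3-a->s4 s3-b->s6 s4-a->s7 s4-b->s8 s5-a->s9 s5-b->s5 s6-a->s9 s6-b->s10 s7-a->s1 s7-b->s3 s8-a->s4 s8-b->s6 s9-a->s7 s9-b->s8 s10-a->s9 s10-b->s10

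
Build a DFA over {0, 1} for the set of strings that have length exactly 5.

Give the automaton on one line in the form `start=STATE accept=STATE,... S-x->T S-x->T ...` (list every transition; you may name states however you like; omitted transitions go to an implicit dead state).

We only need to distinguish lengths 0, 1, …, 5, and '>5'. Chain s0 → s1 → s2 → s3 → s4 → s5 → s6 on every symbol, with s6 looping. Accepting states: {s5}.
        0   1  
>  s0   s1  s1 
   s1   s2  s2 
   s2   s3  s3 
   s3   s4  s4 
   s4   s5  s5 
 * s5   s6  s6 
   s6   s6  s6 
(> = start, * = accepting)

start=s0 accept=s5 s0-0->s1 s0-1->s1 s1-0->s2 s1-1->s2 s2-0->s3 s2-1->s3 s3-0->s4 s3-1->s4 s4-0->s5 s4-1->s5 s5-0->s6 s5-1->s6 s6-0->s6 s6-1->s6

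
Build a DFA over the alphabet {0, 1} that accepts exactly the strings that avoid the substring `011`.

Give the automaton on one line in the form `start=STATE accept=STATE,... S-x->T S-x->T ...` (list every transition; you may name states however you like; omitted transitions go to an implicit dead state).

start=A accept=A,B,C A-0->B A-1->A B-0->B B-1->C C-0->B C-1->D D-0->D D-1->D

This is the complement of 'contains `011`'. Use the same substring-matching states — A through D holding how much of `011` has just been matched — but flip the accepting set: everything except the trap D accepts.
       0  1 
>* A   B  A 
 * B   B  C 
 * C   B  D 
   D   D  D 
(> = start, * = accepting)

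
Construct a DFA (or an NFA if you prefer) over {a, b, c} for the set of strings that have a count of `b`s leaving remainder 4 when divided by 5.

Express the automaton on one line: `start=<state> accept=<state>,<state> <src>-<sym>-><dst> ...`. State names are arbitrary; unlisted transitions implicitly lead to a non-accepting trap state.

The only thing that matters is how many `b`s have appeared, reduced mod 5. Use one state per residue: s0 for 0, …, s4 for 4. Reading `b` moves to the next residue; anything else stays put. s4 is accepting.
        a   b   c  
>  s0   s0  s1  s0 
   s1   s1  s2  s1 
   s2   s2  s3  s2 
   s3   s3  s4  s3 
 * s4   s4  s0  s4 
(> = start, * = accepting)

start=s0 accept=s4 s0-a->s0 s0-b->s1 s0-c->s0 s1-a->s1 s1-b->s2 s1-c->s1 s2-a->s2 s2-b->s3 s2-c->s2 s3-a->s3 s3-b->s4 s3-c->s3 s4-a->s4 s4-b->s0 s4-c->s4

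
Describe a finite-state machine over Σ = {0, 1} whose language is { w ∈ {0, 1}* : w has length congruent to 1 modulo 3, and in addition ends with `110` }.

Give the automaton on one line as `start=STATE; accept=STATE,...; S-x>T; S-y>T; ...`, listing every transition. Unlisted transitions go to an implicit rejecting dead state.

start=q0; accept=q5; q0-0>q1; q0-1>q1; q1-0>q2; q1-1>q3; q2-0>q0; q2-1>q0; q3-0>q0; q3-1>q4; q4-0>q5; q4-1>q1; q5-0>q2; q5-1>q3

Handle the two conditions separately and then intersect. One (3 states) tracks the input length modulo 3; the other (4 states) tracks how much of the suffix `110` has currently been matched. Each combined state is a pair, one component from each; accept when both components accept. Equivalent product states are then merged.
        0   1  
>  q0   q1  q1 
   q1   q2  q3 
   q2   q0  q0 
   q3   q0  q4 
   q4   q5  q1 
 * q5   q2  q3 
(> = start, * = accepting)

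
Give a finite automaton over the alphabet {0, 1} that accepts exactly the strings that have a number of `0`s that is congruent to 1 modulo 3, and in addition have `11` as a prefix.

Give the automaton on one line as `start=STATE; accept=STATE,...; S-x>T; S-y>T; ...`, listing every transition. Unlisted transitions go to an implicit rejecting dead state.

start=q0; accept=q6; q0-0>q1; q0-1>q2; q1-0>q3; q1-1>q1; q2-0>q1; q2-1>q4; q3-0>q5; q3-1>q3; q4-0>q6; q4-1>q4; q5-0>q1; q5-1>q5; q6-0>q7; q6-1>q6; q7-0>q4; q7-1>q7

Run two small machines in parallel and take their product. The first has 3 states tracking the count of `0`s modulo 3; the second has 4 states tracking whether the input so far still matches the prefix `11`. A product state is a pair (one from each), accepting exactly when both do.
        0   1  
>  q0   q1  q2 
   q1   q3  q1 
   q2   q1  q4 
   q3   q5  q3 
   q4   q6  q4 
   q5   q1  q5 
 * q6   q7  q6 
   q7   q4  q7 
(> = start, * = accepting)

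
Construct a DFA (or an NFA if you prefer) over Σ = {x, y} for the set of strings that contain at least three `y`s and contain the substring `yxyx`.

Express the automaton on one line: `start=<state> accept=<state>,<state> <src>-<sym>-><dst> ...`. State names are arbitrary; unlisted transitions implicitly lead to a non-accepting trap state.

start=q0 accept=q9 q0-x->q0 q0-y->q1 q1-x->q2 q1-y->q3 q2-x->q4 q2-y->q5 q3-x->q6 q3-y->q3 q4-x->q4 q4-y->q3 q5-x->q7 q5-y->q3 q6-x->q4 q6-y->q8 q7-x->q7 q7-y->q9 q8-x->q9 q8-y->q3 q9-x->q9 q9-y->q9

Handle the two conditions separately and then intersect. The first has 5 states tracking the count of `y`s, saturating at 4; the second has 5 states tracking whether and how much of `yxyx` has been seen. A product state is a pair (one from each), accepting exactly when both do. After merging equivalent states the machine shrinks.
A 10-state machine:
        x   y  
>  q0   q0  q1 
   q1   q2  q3 
   q2   q4  q5 
   q3   q6  q3 
   q4   q4  q3 
   q5   q7  q3 
   q6   q4  q8 
   q7   q7  q9 
   q8   q9  q3 
 * q9   q9  q9 
(> = start, * = accepting)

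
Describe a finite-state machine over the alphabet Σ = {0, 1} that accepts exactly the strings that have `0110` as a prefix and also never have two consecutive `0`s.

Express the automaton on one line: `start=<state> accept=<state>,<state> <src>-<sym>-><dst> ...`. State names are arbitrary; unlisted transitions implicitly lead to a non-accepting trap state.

Build one automaton per condition and run them in lockstep. The first has 6 states tracking whether the input so far still matches the prefix `0110`; the second has 3 states tracking partial matches of the forbidden pattern `00`. A product state is a pair (one from each), accepting exactly when both do. After merging equivalent states the machine shrinks.
7 states suffice.
       0  1 
>  A   B  C 
   B   C  D 
   C   C  C 
   D   C  E 
   E   F  C 
 * F   C  G 
 * G   F  G 
(> = start, * = accepting)

start=A accept=F,G A-0->B A-1->C B-0->C B-1->D C-0->C C-1->C D-0->C D-1->E E-0->F E-1->C F-0->C F-1->G G-0->F G-1->G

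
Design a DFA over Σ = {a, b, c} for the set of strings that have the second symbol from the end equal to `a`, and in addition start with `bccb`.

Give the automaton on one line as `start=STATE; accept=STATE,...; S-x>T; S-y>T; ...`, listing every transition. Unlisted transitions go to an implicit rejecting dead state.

Handle the two conditions separately and then intersect. One (13 states) tracks the last 2 symbols read; the other (6 states) tracks whether the input so far still matches the prefix `bccb`. Each combined state is a pair, one component from each; accept when both components accept.
A 24-state machine:
          a    b    c  
>  S0     S1   S2   S3 
   S1     S4   S5   S6 
   S2     S7   S8   S9 
   S3    S10  S11  S12 
   S4     S4   S5   S6 
   S5     S7   S8  S13 
   S6    S10  S11  S12 
   S7     S4   S5   S6 
   S8     S7   S8  S13 
   S9    S10  S11  S14 
   S10    S4   S5   S6 
   S11    S7   S8  S13 
   S12   S10  S11  S12 
   S13   S10  S11  S12 
   S14   S10  S15  S12 
   S15   S16  S17  S18 
   S16   S19  S20  S21 
   S17   S16  S17  S18 
   S18   S22  S15  S23 
 * S19   S19  S20  S21 
 * S20   S16  S17  S18 
 * S21   S22  S15  S23 
   S22   S19  S20  S21 
   S23   S22  S15  S23 
(> = start, * = accepting)

start=S0; accept=S19,S20,S21; S0-a>S1; S0-b>S2; S0-c>S3; S1-a>S4; S1-b>S5; S1-c>S6; S2-a>S7; S2-b>S8; S2-c>S9; S3-a>S10; S3-b>S11; S3-c>S12; S4-a>S4; S4-b>S5; S4-c>S6; S5-a>S7; S5-b>S8; S5-c>S13; S6-a>S10; S6-b>S11; S6-c>S12; S7-a>S4; S7-b>S5; S7-c>S6; S8-a>S7; S8-b>S8; S8-c>S13; S9-a>S10; S9-b>S11; S9-c>S14; S10-a>S4; S10-b>S5; S10-c>S6; S11-a>S7; S11-b>S8; S11-c>S13; S12-a>S10; S12-b>S11; S12-c>S12; S13-a>S10; S13-b>S11; S13-c>S12; S14-a>S10; S14-b>S15; S14-c>S12; S15-a>S16; S15-b>S17; S15-c>S18; S16-a>S19; S16-b>S20; S16-c>S21; S17-a>S16; S17-b>S17; S17-c>S18; S18-a>S22; S18-b>S15; S18-c>S23; S19-a>S19; S19-b>S20; S19-c>S21; S20-a>S16; S20-b>S17; S20-c>S18; S21-a>S22; S21-b>S15; S21-c>S23; S22-a>S19; S22-b>S20; S22-c>S21; S23-a>S22; S23-b>S15; S23-c>S23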